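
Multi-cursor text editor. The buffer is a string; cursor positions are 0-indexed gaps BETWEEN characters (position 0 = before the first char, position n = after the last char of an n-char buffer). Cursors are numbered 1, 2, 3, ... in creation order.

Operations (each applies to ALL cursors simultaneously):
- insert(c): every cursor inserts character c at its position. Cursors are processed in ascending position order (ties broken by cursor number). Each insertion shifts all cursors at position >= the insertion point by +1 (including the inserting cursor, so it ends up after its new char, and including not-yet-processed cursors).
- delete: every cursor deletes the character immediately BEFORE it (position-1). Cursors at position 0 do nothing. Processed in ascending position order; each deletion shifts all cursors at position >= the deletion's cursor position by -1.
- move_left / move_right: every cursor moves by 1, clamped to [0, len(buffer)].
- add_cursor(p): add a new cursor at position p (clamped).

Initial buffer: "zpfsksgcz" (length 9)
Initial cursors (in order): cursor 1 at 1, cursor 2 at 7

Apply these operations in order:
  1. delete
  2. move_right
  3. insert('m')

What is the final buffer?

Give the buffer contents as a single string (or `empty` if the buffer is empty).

Answer: pmfskscmz

Derivation:
After op 1 (delete): buffer="pfskscz" (len 7), cursors c1@0 c2@5, authorship .......
After op 2 (move_right): buffer="pfskscz" (len 7), cursors c1@1 c2@6, authorship .......
After op 3 (insert('m')): buffer="pmfskscmz" (len 9), cursors c1@2 c2@8, authorship .1.....2.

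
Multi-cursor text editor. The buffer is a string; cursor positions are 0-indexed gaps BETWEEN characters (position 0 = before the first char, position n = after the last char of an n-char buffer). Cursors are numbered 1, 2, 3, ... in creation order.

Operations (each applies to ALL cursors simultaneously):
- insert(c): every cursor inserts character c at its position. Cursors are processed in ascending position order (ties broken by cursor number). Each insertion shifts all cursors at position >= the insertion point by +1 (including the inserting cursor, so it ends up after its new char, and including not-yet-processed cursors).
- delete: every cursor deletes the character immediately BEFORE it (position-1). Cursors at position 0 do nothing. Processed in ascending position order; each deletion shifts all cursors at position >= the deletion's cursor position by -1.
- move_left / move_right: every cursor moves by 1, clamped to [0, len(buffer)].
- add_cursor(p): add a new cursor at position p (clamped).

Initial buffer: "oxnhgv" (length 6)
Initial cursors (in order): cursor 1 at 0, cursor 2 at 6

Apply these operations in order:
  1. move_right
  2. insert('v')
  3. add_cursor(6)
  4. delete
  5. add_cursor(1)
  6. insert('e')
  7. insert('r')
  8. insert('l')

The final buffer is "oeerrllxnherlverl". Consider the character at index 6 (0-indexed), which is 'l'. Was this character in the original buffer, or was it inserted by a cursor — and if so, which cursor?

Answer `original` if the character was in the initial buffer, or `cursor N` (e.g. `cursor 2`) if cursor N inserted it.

After op 1 (move_right): buffer="oxnhgv" (len 6), cursors c1@1 c2@6, authorship ......
After op 2 (insert('v')): buffer="ovxnhgvv" (len 8), cursors c1@2 c2@8, authorship .1.....2
After op 3 (add_cursor(6)): buffer="ovxnhgvv" (len 8), cursors c1@2 c3@6 c2@8, authorship .1.....2
After op 4 (delete): buffer="oxnhv" (len 5), cursors c1@1 c3@4 c2@5, authorship .....
After op 5 (add_cursor(1)): buffer="oxnhv" (len 5), cursors c1@1 c4@1 c3@4 c2@5, authorship .....
After op 6 (insert('e')): buffer="oeexnheve" (len 9), cursors c1@3 c4@3 c3@7 c2@9, authorship .14...3.2
After op 7 (insert('r')): buffer="oeerrxnherver" (len 13), cursors c1@5 c4@5 c3@10 c2@13, authorship .1414...33.22
After op 8 (insert('l')): buffer="oeerrllxnherlverl" (len 17), cursors c1@7 c4@7 c3@13 c2@17, authorship .141414...333.222
Authorship (.=original, N=cursor N): . 1 4 1 4 1 4 . . . 3 3 3 . 2 2 2
Index 6: author = 4

Answer: cursor 4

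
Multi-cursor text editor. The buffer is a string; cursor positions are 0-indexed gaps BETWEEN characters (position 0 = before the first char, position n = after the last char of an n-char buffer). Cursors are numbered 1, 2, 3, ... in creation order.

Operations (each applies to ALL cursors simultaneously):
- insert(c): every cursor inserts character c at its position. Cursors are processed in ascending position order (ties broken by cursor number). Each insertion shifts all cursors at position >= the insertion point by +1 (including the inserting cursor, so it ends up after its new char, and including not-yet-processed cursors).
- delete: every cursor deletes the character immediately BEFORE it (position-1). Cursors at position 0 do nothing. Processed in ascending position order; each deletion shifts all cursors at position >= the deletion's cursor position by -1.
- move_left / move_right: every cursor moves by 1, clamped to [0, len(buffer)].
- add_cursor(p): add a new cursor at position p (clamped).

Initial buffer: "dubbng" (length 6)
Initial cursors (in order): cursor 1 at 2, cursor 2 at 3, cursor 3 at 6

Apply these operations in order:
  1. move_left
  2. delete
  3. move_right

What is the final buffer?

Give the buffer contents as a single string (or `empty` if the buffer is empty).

After op 1 (move_left): buffer="dubbng" (len 6), cursors c1@1 c2@2 c3@5, authorship ......
After op 2 (delete): buffer="bbg" (len 3), cursors c1@0 c2@0 c3@2, authorship ...
After op 3 (move_right): buffer="bbg" (len 3), cursors c1@1 c2@1 c3@3, authorship ...

Answer: bbg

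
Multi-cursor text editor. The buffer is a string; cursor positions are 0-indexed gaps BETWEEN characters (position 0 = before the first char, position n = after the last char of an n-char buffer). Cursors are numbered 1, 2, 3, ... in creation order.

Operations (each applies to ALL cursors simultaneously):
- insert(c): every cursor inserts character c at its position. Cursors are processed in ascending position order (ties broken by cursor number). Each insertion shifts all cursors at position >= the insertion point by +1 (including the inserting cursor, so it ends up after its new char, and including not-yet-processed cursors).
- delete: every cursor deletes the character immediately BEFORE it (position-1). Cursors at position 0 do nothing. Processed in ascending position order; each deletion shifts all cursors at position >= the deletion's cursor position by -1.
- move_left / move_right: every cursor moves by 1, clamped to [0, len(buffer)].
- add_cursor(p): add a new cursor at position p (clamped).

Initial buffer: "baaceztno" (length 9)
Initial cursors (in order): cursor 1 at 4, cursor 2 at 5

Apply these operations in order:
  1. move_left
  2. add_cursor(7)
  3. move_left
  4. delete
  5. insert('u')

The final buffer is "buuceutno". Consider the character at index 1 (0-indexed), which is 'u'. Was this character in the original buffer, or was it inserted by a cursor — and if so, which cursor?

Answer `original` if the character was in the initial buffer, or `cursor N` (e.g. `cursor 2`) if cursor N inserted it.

Answer: cursor 1

Derivation:
After op 1 (move_left): buffer="baaceztno" (len 9), cursors c1@3 c2@4, authorship .........
After op 2 (add_cursor(7)): buffer="baaceztno" (len 9), cursors c1@3 c2@4 c3@7, authorship .........
After op 3 (move_left): buffer="baaceztno" (len 9), cursors c1@2 c2@3 c3@6, authorship .........
After op 4 (delete): buffer="bcetno" (len 6), cursors c1@1 c2@1 c3@3, authorship ......
After op 5 (insert('u')): buffer="buuceutno" (len 9), cursors c1@3 c2@3 c3@6, authorship .12..3...
Authorship (.=original, N=cursor N): . 1 2 . . 3 . . .
Index 1: author = 1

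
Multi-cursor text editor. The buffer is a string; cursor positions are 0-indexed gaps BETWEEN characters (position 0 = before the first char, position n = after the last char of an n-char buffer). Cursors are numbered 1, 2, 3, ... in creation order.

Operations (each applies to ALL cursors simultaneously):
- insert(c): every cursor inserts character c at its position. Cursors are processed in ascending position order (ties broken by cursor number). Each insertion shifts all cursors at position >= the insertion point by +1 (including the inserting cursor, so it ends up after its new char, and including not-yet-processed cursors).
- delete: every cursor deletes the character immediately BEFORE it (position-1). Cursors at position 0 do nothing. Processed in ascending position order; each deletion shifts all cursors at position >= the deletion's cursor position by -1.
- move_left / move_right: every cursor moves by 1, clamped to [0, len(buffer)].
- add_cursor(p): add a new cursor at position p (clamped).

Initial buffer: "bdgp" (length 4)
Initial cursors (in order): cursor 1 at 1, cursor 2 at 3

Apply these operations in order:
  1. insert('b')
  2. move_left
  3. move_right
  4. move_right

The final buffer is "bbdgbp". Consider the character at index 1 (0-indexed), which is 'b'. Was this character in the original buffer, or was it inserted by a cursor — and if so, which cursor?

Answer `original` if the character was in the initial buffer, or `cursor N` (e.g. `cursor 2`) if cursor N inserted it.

After op 1 (insert('b')): buffer="bbdgbp" (len 6), cursors c1@2 c2@5, authorship .1..2.
After op 2 (move_left): buffer="bbdgbp" (len 6), cursors c1@1 c2@4, authorship .1..2.
After op 3 (move_right): buffer="bbdgbp" (len 6), cursors c1@2 c2@5, authorship .1..2.
After op 4 (move_right): buffer="bbdgbp" (len 6), cursors c1@3 c2@6, authorship .1..2.
Authorship (.=original, N=cursor N): . 1 . . 2 .
Index 1: author = 1

Answer: cursor 1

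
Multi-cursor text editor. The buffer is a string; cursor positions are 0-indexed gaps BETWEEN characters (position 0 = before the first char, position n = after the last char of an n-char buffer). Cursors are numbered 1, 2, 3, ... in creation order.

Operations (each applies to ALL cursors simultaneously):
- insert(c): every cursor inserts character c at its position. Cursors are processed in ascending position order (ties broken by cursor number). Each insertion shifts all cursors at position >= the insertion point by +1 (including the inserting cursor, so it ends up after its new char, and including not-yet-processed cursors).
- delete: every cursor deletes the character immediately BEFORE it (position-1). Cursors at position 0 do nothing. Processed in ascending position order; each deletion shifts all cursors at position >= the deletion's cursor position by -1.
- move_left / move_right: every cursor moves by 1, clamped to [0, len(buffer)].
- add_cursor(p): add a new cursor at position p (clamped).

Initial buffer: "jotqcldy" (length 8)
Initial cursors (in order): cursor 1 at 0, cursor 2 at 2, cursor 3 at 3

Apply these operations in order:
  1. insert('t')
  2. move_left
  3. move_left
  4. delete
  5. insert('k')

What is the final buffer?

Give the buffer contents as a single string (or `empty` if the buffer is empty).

After op 1 (insert('t')): buffer="tjotttqcldy" (len 11), cursors c1@1 c2@4 c3@6, authorship 1..2.3.....
After op 2 (move_left): buffer="tjotttqcldy" (len 11), cursors c1@0 c2@3 c3@5, authorship 1..2.3.....
After op 3 (move_left): buffer="tjotttqcldy" (len 11), cursors c1@0 c2@2 c3@4, authorship 1..2.3.....
After op 4 (delete): buffer="tottqcldy" (len 9), cursors c1@0 c2@1 c3@2, authorship 1..3.....
After op 5 (insert('k')): buffer="ktkokttqcldy" (len 12), cursors c1@1 c2@3 c3@5, authorship 112.3.3.....

Answer: ktkokttqcldy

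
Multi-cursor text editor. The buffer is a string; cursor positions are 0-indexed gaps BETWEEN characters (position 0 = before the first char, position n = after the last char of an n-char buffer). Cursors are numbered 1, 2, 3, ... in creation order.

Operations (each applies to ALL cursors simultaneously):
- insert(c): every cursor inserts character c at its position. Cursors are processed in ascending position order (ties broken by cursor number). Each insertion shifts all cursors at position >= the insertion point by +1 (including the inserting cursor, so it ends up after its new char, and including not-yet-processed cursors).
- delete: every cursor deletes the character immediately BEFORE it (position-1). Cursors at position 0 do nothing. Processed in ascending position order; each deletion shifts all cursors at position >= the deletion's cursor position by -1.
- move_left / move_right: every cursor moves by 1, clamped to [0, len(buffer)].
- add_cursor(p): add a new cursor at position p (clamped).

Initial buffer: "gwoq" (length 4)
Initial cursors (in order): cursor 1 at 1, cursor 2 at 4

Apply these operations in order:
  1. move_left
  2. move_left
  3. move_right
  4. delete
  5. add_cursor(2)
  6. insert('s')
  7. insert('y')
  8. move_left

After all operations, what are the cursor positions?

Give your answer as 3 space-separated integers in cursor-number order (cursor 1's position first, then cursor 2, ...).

After op 1 (move_left): buffer="gwoq" (len 4), cursors c1@0 c2@3, authorship ....
After op 2 (move_left): buffer="gwoq" (len 4), cursors c1@0 c2@2, authorship ....
After op 3 (move_right): buffer="gwoq" (len 4), cursors c1@1 c2@3, authorship ....
After op 4 (delete): buffer="wq" (len 2), cursors c1@0 c2@1, authorship ..
After op 5 (add_cursor(2)): buffer="wq" (len 2), cursors c1@0 c2@1 c3@2, authorship ..
After op 6 (insert('s')): buffer="swsqs" (len 5), cursors c1@1 c2@3 c3@5, authorship 1.2.3
After op 7 (insert('y')): buffer="sywsyqsy" (len 8), cursors c1@2 c2@5 c3@8, authorship 11.22.33
After op 8 (move_left): buffer="sywsyqsy" (len 8), cursors c1@1 c2@4 c3@7, authorship 11.22.33

Answer: 1 4 7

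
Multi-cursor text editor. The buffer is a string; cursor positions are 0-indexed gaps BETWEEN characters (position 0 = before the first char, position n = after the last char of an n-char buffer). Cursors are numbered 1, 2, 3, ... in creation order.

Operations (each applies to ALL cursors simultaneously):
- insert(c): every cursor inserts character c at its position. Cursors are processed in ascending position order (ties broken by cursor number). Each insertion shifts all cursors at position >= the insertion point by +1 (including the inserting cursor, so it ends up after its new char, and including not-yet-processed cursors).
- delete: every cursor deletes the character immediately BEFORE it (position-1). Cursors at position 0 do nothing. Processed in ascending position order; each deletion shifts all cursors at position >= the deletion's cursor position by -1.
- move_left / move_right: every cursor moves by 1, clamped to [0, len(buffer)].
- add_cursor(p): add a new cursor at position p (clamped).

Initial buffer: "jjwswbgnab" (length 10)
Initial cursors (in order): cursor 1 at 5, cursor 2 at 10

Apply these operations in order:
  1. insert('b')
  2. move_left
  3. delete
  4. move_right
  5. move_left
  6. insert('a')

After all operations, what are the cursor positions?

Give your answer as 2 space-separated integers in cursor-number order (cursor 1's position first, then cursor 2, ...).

Answer: 5 11

Derivation:
After op 1 (insert('b')): buffer="jjwswbbgnabb" (len 12), cursors c1@6 c2@12, authorship .....1.....2
After op 2 (move_left): buffer="jjwswbbgnabb" (len 12), cursors c1@5 c2@11, authorship .....1.....2
After op 3 (delete): buffer="jjwsbbgnab" (len 10), cursors c1@4 c2@9, authorship ....1....2
After op 4 (move_right): buffer="jjwsbbgnab" (len 10), cursors c1@5 c2@10, authorship ....1....2
After op 5 (move_left): buffer="jjwsbbgnab" (len 10), cursors c1@4 c2@9, authorship ....1....2
After op 6 (insert('a')): buffer="jjwsabbgnaab" (len 12), cursors c1@5 c2@11, authorship ....11....22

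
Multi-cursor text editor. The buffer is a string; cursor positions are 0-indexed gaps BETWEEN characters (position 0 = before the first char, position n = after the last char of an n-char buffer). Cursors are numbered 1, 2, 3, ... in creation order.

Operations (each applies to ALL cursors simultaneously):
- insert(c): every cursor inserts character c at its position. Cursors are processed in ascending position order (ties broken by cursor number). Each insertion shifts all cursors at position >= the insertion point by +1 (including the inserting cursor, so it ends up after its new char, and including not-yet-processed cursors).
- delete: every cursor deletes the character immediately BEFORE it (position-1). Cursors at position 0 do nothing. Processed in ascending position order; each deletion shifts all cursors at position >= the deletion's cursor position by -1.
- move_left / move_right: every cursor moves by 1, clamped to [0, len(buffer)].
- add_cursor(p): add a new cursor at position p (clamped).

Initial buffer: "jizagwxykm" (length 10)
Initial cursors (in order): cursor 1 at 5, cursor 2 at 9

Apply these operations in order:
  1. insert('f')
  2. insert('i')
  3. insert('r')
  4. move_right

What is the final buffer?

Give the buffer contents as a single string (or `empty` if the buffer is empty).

Answer: jizagfirwxykfirm

Derivation:
After op 1 (insert('f')): buffer="jizagfwxykfm" (len 12), cursors c1@6 c2@11, authorship .....1....2.
After op 2 (insert('i')): buffer="jizagfiwxykfim" (len 14), cursors c1@7 c2@13, authorship .....11....22.
After op 3 (insert('r')): buffer="jizagfirwxykfirm" (len 16), cursors c1@8 c2@15, authorship .....111....222.
After op 4 (move_right): buffer="jizagfirwxykfirm" (len 16), cursors c1@9 c2@16, authorship .....111....222.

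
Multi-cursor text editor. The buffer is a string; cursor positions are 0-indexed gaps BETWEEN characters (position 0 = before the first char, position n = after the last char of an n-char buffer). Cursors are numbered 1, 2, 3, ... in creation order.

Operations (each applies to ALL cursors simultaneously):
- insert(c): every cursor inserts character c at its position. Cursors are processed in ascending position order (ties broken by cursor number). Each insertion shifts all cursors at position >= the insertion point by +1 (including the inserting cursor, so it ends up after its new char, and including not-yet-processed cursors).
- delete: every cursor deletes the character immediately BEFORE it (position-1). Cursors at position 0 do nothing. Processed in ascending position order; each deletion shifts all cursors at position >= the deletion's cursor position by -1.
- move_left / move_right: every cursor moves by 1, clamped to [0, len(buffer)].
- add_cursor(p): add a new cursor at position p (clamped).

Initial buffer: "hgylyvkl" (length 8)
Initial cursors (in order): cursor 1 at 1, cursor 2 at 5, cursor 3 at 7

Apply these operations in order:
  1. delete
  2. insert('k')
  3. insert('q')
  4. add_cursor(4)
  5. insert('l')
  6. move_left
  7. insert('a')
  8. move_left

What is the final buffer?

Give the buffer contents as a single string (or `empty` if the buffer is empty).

After op 1 (delete): buffer="gylvl" (len 5), cursors c1@0 c2@3 c3@4, authorship .....
After op 2 (insert('k')): buffer="kgylkvkl" (len 8), cursors c1@1 c2@5 c3@7, authorship 1...2.3.
After op 3 (insert('q')): buffer="kqgylkqvkql" (len 11), cursors c1@2 c2@7 c3@10, authorship 11...22.33.
After op 4 (add_cursor(4)): buffer="kqgylkqvkql" (len 11), cursors c1@2 c4@4 c2@7 c3@10, authorship 11...22.33.
After op 5 (insert('l')): buffer="kqlgyllkqlvkqll" (len 15), cursors c1@3 c4@6 c2@10 c3@14, authorship 111..4.222.333.
After op 6 (move_left): buffer="kqlgyllkqlvkqll" (len 15), cursors c1@2 c4@5 c2@9 c3@13, authorship 111..4.222.333.
After op 7 (insert('a')): buffer="kqalgyallkqalvkqall" (len 19), cursors c1@3 c4@7 c2@12 c3@17, authorship 1111..44.2222.3333.
After op 8 (move_left): buffer="kqalgyallkqalvkqall" (len 19), cursors c1@2 c4@6 c2@11 c3@16, authorship 1111..44.2222.3333.

Answer: kqalgyallkqalvkqall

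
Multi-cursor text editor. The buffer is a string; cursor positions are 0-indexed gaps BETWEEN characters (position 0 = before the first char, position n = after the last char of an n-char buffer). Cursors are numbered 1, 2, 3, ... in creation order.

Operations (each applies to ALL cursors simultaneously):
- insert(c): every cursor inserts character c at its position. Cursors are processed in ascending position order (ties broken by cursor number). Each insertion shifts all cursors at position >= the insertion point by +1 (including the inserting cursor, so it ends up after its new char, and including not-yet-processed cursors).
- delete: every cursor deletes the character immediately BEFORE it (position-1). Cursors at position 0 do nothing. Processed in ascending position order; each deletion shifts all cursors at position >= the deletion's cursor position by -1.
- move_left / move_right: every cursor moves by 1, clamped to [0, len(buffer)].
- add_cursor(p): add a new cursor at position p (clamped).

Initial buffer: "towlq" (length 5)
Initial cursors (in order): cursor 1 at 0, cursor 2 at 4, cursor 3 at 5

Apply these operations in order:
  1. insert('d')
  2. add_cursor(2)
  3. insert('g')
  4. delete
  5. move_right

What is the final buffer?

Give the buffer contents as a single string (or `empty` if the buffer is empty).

Answer: dtowldqd

Derivation:
After op 1 (insert('d')): buffer="dtowldqd" (len 8), cursors c1@1 c2@6 c3@8, authorship 1....2.3
After op 2 (add_cursor(2)): buffer="dtowldqd" (len 8), cursors c1@1 c4@2 c2@6 c3@8, authorship 1....2.3
After op 3 (insert('g')): buffer="dgtgowldgqdg" (len 12), cursors c1@2 c4@4 c2@9 c3@12, authorship 11.4...22.33
After op 4 (delete): buffer="dtowldqd" (len 8), cursors c1@1 c4@2 c2@6 c3@8, authorship 1....2.3
After op 5 (move_right): buffer="dtowldqd" (len 8), cursors c1@2 c4@3 c2@7 c3@8, authorship 1....2.3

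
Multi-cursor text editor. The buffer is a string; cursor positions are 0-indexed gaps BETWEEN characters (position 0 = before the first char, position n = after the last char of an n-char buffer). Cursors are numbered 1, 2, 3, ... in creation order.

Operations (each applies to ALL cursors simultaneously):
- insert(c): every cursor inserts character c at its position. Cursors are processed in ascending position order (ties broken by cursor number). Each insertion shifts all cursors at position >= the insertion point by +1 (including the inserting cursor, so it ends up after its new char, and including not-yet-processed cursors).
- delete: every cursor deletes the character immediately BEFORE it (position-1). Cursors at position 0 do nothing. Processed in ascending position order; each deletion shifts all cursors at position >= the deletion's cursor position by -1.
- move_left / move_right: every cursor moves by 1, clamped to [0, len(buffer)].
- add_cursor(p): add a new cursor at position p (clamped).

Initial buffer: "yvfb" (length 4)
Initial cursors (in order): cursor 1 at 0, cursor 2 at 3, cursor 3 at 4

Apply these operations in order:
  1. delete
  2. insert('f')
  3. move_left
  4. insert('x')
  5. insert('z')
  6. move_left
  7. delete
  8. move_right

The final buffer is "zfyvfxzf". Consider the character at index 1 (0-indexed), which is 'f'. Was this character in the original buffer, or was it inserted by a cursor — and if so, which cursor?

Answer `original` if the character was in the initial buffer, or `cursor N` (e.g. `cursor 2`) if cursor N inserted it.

After op 1 (delete): buffer="yv" (len 2), cursors c1@0 c2@2 c3@2, authorship ..
After op 2 (insert('f')): buffer="fyvff" (len 5), cursors c1@1 c2@5 c3@5, authorship 1..23
After op 3 (move_left): buffer="fyvff" (len 5), cursors c1@0 c2@4 c3@4, authorship 1..23
After op 4 (insert('x')): buffer="xfyvfxxf" (len 8), cursors c1@1 c2@7 c3@7, authorship 11..2233
After op 5 (insert('z')): buffer="xzfyvfxxzzf" (len 11), cursors c1@2 c2@10 c3@10, authorship 111..223233
After op 6 (move_left): buffer="xzfyvfxxzzf" (len 11), cursors c1@1 c2@9 c3@9, authorship 111..223233
After op 7 (delete): buffer="zfyvfxzf" (len 8), cursors c1@0 c2@6 c3@6, authorship 11..2233
After op 8 (move_right): buffer="zfyvfxzf" (len 8), cursors c1@1 c2@7 c3@7, authorship 11..2233
Authorship (.=original, N=cursor N): 1 1 . . 2 2 3 3
Index 1: author = 1

Answer: cursor 1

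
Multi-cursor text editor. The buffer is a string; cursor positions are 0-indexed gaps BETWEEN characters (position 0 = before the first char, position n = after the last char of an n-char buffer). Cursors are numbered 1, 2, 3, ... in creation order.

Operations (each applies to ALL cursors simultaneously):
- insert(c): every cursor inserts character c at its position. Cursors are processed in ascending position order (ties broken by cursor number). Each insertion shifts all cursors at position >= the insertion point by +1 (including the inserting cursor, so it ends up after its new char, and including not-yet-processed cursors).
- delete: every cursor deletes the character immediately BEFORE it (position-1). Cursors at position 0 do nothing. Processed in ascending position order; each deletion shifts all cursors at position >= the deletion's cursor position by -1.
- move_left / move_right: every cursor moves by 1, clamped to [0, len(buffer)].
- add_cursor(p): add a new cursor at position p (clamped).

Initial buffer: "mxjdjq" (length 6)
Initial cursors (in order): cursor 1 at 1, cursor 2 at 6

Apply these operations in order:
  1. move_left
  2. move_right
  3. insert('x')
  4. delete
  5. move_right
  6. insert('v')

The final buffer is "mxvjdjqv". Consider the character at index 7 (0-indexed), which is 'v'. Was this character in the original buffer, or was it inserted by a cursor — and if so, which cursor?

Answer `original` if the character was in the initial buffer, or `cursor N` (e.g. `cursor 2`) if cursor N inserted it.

After op 1 (move_left): buffer="mxjdjq" (len 6), cursors c1@0 c2@5, authorship ......
After op 2 (move_right): buffer="mxjdjq" (len 6), cursors c1@1 c2@6, authorship ......
After op 3 (insert('x')): buffer="mxxjdjqx" (len 8), cursors c1@2 c2@8, authorship .1.....2
After op 4 (delete): buffer="mxjdjq" (len 6), cursors c1@1 c2@6, authorship ......
After op 5 (move_right): buffer="mxjdjq" (len 6), cursors c1@2 c2@6, authorship ......
After op 6 (insert('v')): buffer="mxvjdjqv" (len 8), cursors c1@3 c2@8, authorship ..1....2
Authorship (.=original, N=cursor N): . . 1 . . . . 2
Index 7: author = 2

Answer: cursor 2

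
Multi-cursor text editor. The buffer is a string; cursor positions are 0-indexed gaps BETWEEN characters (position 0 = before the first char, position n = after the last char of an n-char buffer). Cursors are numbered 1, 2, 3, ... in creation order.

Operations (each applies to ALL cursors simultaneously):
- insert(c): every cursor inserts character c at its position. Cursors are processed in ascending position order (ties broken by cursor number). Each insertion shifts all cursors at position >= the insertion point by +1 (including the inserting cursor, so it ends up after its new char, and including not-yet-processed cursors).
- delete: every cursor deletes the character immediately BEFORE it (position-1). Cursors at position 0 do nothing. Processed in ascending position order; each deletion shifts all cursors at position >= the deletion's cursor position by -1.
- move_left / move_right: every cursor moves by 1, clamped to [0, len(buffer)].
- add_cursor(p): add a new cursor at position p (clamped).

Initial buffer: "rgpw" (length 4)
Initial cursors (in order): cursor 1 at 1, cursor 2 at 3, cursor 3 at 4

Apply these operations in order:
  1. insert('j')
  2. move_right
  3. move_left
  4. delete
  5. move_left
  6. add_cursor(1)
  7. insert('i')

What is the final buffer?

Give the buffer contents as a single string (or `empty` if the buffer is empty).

Answer: irigiipj

Derivation:
After op 1 (insert('j')): buffer="rjgpjwj" (len 7), cursors c1@2 c2@5 c3@7, authorship .1..2.3
After op 2 (move_right): buffer="rjgpjwj" (len 7), cursors c1@3 c2@6 c3@7, authorship .1..2.3
After op 3 (move_left): buffer="rjgpjwj" (len 7), cursors c1@2 c2@5 c3@6, authorship .1..2.3
After op 4 (delete): buffer="rgpj" (len 4), cursors c1@1 c2@3 c3@3, authorship ...3
After op 5 (move_left): buffer="rgpj" (len 4), cursors c1@0 c2@2 c3@2, authorship ...3
After op 6 (add_cursor(1)): buffer="rgpj" (len 4), cursors c1@0 c4@1 c2@2 c3@2, authorship ...3
After op 7 (insert('i')): buffer="irigiipj" (len 8), cursors c1@1 c4@3 c2@6 c3@6, authorship 1.4.23.3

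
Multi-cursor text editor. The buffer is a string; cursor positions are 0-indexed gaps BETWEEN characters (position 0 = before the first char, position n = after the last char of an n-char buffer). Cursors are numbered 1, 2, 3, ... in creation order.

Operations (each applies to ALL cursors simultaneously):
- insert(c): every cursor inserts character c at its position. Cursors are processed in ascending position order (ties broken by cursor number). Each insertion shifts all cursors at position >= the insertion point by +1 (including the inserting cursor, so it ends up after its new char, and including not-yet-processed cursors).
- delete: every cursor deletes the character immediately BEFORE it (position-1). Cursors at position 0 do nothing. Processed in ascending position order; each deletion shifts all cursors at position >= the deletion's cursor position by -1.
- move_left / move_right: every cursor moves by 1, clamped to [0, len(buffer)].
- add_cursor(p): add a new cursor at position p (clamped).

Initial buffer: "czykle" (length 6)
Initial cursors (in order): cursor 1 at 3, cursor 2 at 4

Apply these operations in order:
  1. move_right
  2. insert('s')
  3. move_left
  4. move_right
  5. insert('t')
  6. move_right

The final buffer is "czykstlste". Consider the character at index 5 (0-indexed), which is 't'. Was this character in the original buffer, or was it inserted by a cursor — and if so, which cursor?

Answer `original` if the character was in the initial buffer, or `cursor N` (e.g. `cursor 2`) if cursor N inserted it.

After op 1 (move_right): buffer="czykle" (len 6), cursors c1@4 c2@5, authorship ......
After op 2 (insert('s')): buffer="czykslse" (len 8), cursors c1@5 c2@7, authorship ....1.2.
After op 3 (move_left): buffer="czykslse" (len 8), cursors c1@4 c2@6, authorship ....1.2.
After op 4 (move_right): buffer="czykslse" (len 8), cursors c1@5 c2@7, authorship ....1.2.
After op 5 (insert('t')): buffer="czykstlste" (len 10), cursors c1@6 c2@9, authorship ....11.22.
After op 6 (move_right): buffer="czykstlste" (len 10), cursors c1@7 c2@10, authorship ....11.22.
Authorship (.=original, N=cursor N): . . . . 1 1 . 2 2 .
Index 5: author = 1

Answer: cursor 1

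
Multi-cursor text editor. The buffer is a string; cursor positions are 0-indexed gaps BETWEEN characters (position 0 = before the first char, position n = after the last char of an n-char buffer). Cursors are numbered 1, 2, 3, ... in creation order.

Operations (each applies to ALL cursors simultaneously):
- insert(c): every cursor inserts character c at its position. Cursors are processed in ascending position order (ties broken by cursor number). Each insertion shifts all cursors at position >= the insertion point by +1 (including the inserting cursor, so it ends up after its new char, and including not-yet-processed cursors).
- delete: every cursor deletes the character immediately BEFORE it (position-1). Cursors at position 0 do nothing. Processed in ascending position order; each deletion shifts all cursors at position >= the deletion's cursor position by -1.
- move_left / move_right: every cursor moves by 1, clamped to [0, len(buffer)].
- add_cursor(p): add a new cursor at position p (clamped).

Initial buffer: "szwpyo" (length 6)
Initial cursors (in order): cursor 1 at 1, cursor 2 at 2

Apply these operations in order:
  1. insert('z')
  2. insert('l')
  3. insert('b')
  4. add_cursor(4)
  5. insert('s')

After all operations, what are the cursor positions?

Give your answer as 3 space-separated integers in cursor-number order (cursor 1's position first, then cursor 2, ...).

After op 1 (insert('z')): buffer="szzzwpyo" (len 8), cursors c1@2 c2@4, authorship .1.2....
After op 2 (insert('l')): buffer="szlzzlwpyo" (len 10), cursors c1@3 c2@6, authorship .11.22....
After op 3 (insert('b')): buffer="szlbzzlbwpyo" (len 12), cursors c1@4 c2@8, authorship .111.222....
After op 4 (add_cursor(4)): buffer="szlbzzlbwpyo" (len 12), cursors c1@4 c3@4 c2@8, authorship .111.222....
After op 5 (insert('s')): buffer="szlbsszzlbswpyo" (len 15), cursors c1@6 c3@6 c2@11, authorship .11113.2222....

Answer: 6 11 6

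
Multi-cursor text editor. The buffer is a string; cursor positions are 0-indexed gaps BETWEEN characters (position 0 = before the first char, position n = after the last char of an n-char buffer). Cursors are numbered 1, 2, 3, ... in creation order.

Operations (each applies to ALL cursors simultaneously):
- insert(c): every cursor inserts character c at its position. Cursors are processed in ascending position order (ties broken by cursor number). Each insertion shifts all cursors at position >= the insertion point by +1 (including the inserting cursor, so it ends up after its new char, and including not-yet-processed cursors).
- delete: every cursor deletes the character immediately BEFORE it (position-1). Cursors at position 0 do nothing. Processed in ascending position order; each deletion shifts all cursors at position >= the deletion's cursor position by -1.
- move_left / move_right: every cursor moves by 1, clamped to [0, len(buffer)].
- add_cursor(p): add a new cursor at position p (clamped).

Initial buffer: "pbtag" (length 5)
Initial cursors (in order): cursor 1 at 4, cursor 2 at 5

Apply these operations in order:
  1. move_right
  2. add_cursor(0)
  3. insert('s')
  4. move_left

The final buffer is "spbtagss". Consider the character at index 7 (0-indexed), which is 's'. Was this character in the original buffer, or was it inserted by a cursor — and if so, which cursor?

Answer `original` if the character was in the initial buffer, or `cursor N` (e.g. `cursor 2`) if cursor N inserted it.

Answer: cursor 2

Derivation:
After op 1 (move_right): buffer="pbtag" (len 5), cursors c1@5 c2@5, authorship .....
After op 2 (add_cursor(0)): buffer="pbtag" (len 5), cursors c3@0 c1@5 c2@5, authorship .....
After op 3 (insert('s')): buffer="spbtagss" (len 8), cursors c3@1 c1@8 c2@8, authorship 3.....12
After op 4 (move_left): buffer="spbtagss" (len 8), cursors c3@0 c1@7 c2@7, authorship 3.....12
Authorship (.=original, N=cursor N): 3 . . . . . 1 2
Index 7: author = 2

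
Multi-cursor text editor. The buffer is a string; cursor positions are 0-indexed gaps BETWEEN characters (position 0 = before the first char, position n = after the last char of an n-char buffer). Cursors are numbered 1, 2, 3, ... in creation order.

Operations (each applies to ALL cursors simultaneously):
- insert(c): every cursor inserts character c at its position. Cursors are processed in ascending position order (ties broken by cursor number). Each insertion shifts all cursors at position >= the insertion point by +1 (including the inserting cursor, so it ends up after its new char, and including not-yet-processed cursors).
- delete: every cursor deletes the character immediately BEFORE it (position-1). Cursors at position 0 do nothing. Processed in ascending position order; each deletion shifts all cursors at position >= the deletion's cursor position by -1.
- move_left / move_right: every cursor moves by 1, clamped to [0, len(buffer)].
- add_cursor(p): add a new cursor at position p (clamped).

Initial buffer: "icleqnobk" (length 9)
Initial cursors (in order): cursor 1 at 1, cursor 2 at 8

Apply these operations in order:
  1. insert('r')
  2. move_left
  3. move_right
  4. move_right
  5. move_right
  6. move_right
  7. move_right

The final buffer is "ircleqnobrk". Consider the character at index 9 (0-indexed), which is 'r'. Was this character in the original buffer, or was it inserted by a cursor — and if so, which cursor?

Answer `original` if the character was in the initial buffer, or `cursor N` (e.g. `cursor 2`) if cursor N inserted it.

After op 1 (insert('r')): buffer="ircleqnobrk" (len 11), cursors c1@2 c2@10, authorship .1.......2.
After op 2 (move_left): buffer="ircleqnobrk" (len 11), cursors c1@1 c2@9, authorship .1.......2.
After op 3 (move_right): buffer="ircleqnobrk" (len 11), cursors c1@2 c2@10, authorship .1.......2.
After op 4 (move_right): buffer="ircleqnobrk" (len 11), cursors c1@3 c2@11, authorship .1.......2.
After op 5 (move_right): buffer="ircleqnobrk" (len 11), cursors c1@4 c2@11, authorship .1.......2.
After op 6 (move_right): buffer="ircleqnobrk" (len 11), cursors c1@5 c2@11, authorship .1.......2.
After op 7 (move_right): buffer="ircleqnobrk" (len 11), cursors c1@6 c2@11, authorship .1.......2.
Authorship (.=original, N=cursor N): . 1 . . . . . . . 2 .
Index 9: author = 2

Answer: cursor 2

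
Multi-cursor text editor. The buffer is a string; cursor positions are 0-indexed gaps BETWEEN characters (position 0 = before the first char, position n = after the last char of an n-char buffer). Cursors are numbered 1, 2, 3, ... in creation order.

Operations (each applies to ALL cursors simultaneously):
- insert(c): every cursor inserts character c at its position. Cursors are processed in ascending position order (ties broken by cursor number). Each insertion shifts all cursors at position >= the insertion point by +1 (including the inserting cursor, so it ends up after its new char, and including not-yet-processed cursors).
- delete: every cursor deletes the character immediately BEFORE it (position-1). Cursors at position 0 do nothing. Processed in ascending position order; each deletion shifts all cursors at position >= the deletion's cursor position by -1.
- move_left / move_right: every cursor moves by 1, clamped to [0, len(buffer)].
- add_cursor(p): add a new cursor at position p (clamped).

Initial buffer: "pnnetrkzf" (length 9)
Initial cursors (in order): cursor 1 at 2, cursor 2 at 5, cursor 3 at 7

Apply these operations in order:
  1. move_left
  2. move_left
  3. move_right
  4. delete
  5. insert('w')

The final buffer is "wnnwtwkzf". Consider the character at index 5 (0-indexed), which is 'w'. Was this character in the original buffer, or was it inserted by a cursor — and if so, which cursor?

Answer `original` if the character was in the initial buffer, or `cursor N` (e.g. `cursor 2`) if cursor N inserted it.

After op 1 (move_left): buffer="pnnetrkzf" (len 9), cursors c1@1 c2@4 c3@6, authorship .........
After op 2 (move_left): buffer="pnnetrkzf" (len 9), cursors c1@0 c2@3 c3@5, authorship .........
After op 3 (move_right): buffer="pnnetrkzf" (len 9), cursors c1@1 c2@4 c3@6, authorship .........
After op 4 (delete): buffer="nntkzf" (len 6), cursors c1@0 c2@2 c3@3, authorship ......
After op 5 (insert('w')): buffer="wnnwtwkzf" (len 9), cursors c1@1 c2@4 c3@6, authorship 1..2.3...
Authorship (.=original, N=cursor N): 1 . . 2 . 3 . . .
Index 5: author = 3

Answer: cursor 3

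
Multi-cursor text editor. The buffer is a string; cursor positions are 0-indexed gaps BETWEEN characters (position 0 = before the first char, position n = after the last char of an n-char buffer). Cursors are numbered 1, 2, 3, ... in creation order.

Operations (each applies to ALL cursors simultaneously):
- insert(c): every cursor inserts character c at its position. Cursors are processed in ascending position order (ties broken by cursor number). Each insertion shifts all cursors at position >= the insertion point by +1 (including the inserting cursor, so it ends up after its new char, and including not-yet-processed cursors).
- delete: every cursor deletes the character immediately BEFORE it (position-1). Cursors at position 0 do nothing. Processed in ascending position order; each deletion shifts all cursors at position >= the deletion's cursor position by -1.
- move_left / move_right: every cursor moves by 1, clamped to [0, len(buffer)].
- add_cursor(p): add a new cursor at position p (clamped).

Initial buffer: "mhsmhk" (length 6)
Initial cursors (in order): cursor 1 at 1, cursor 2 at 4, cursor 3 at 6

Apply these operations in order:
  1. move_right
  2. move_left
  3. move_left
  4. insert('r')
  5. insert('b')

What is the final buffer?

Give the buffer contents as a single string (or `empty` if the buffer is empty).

Answer: rbmhsrbmrbhk

Derivation:
After op 1 (move_right): buffer="mhsmhk" (len 6), cursors c1@2 c2@5 c3@6, authorship ......
After op 2 (move_left): buffer="mhsmhk" (len 6), cursors c1@1 c2@4 c3@5, authorship ......
After op 3 (move_left): buffer="mhsmhk" (len 6), cursors c1@0 c2@3 c3@4, authorship ......
After op 4 (insert('r')): buffer="rmhsrmrhk" (len 9), cursors c1@1 c2@5 c3@7, authorship 1...2.3..
After op 5 (insert('b')): buffer="rbmhsrbmrbhk" (len 12), cursors c1@2 c2@7 c3@10, authorship 11...22.33..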